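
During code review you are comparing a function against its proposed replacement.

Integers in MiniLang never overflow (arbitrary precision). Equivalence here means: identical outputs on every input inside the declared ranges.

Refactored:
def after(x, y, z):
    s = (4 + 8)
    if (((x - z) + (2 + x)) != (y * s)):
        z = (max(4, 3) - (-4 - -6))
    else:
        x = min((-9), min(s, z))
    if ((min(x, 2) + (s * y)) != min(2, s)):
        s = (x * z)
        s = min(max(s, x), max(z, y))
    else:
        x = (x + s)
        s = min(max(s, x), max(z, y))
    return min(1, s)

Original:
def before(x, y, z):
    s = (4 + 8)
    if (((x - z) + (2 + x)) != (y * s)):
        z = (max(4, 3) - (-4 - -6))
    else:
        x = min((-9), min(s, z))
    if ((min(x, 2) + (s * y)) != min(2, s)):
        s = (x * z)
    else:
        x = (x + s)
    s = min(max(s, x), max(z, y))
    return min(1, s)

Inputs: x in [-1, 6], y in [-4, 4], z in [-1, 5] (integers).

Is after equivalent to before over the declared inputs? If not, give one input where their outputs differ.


The two versions differ — the changes include statement counts differ, and min/max/abs usage differs.
One worked example (x=0, y=-4, z=5) — before: s becomes 12; next (((x - z) + (2 + x)) != (y * s)) evaluates to true; next z becomes 2; next ((min(x, 2) + (s * y)) != min(2, s)) evaluates to true; next s becomes 0; next s becomes 0; next final value 0; after: s becomes 12; next (((x - z) + (2 + x)) != (y * s)) evaluates to true; next z becomes 2; next ((min(x, 2) + (s * y)) != min(2, s)) evaluates to true; next s becomes 0; next s becomes 0; next final value 0; agreement on 0.
An exhaustive pass over the 504 declared inputs shows identical outputs.
verdict: equivalent


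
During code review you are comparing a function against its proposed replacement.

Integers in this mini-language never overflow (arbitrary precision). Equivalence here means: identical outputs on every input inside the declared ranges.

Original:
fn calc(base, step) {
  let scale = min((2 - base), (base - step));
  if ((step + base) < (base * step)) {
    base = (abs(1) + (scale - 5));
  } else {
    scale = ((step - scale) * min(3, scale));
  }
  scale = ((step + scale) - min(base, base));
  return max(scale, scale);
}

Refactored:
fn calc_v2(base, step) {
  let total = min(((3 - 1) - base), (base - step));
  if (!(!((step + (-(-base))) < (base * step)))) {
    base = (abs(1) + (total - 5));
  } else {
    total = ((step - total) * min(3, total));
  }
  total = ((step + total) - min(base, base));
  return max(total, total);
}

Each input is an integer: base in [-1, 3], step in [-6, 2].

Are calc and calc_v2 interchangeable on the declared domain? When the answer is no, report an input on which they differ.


Reading the diff, among the changes: local variable names differ; constant usage differs; boolean connective usage differs; arithmetic usage differs.
Tracing base=2, step=-5: calc: scale=0, then ((step + base) < (base * step)) is false, then scale=0, then scale=-7, then returns -7 | calc_v2: total=0, then (!(!((step + (-(-base))) < (base * step)))) is false, then total=0, then total=-7, then returns -7 — matching result -7.
Checked all 45 inputs in the declared domain: the outputs agree on every one.
verdict: equivalent


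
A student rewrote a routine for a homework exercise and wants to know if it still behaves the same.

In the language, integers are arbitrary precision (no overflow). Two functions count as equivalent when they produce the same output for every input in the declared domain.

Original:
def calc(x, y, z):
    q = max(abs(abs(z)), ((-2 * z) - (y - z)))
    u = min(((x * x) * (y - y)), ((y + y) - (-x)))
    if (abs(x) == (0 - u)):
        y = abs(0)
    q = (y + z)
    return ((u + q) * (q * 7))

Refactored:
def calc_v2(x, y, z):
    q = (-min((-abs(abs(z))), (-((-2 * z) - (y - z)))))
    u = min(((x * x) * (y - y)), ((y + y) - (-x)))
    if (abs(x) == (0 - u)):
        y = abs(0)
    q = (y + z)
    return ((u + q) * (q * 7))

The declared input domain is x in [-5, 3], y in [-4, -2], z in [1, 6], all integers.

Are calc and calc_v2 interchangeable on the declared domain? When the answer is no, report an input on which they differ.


Behavior is preserved: although min/max/abs usage differs, the outputs never diverge.
Spot check at x=-5, y=-4, z=6 — calc: q becomes 6; next u becomes -13; next (abs(x) == (0 - u)) evaluates to false; next q becomes 2; next final value -154. calc_v2: q becomes 6; next u becomes -13; next (abs(x) == (0 - u)) evaluates to false; next q becomes 2; next final value -154. Both give -154.
Across all 162 domain points the two functions coincide.
verdict: equivalent


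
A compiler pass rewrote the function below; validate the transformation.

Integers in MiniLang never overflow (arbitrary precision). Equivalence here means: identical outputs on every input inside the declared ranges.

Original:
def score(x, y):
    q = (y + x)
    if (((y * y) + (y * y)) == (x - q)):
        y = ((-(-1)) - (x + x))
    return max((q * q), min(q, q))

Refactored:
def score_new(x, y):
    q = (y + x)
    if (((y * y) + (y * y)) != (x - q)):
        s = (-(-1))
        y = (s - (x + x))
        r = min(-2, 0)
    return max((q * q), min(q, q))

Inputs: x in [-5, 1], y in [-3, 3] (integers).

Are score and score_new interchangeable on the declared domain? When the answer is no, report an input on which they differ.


Equivalent. Although `(((y * y) + (y * y)) == (x - q))` became `(((y * y) + (y * y)) != (x - q))`, no input in the stated domain can expose it.
Across all 49 domain points the two functions coincide.
As a probe, take x=-4, y=0: score runs q=-4, then (((y * y) + (y * y)) == (x - q)) is true, then y=9, then returns 16; score_new runs q=-4, then (((y * y) + (y * y)) != (x - q)) is false, then returns 16; both end at 16.
verdict: equivalent


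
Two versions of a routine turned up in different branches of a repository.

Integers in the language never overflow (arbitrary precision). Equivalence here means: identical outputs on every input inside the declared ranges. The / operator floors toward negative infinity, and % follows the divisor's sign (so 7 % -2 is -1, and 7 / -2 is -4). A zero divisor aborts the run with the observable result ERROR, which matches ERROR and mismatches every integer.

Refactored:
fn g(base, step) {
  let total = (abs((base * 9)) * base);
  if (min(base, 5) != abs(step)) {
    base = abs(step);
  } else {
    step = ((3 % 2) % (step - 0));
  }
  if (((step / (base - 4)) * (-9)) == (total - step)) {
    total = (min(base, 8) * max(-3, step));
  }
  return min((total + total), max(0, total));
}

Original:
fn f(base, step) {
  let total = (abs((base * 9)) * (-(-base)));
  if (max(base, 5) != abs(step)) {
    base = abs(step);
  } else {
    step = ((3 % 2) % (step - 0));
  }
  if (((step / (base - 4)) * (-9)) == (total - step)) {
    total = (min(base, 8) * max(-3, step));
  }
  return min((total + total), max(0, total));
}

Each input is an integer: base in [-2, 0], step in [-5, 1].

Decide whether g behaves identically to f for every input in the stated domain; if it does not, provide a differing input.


Evaluate both at base=0, step=0.
f: total = 0; (max(base, 5) != abs(step)) -> true; base = 0; (((step / (base - 4)) * (-9)) == (total - step)) -> true; total = 0; return 0
g: total = 0; (min(base, 5) != abs(step)) -> false; division by zero -> ERROR
0 vs ERROR — the two versions disagree here.
verdict: not equivalent; witness: base=0, step=0


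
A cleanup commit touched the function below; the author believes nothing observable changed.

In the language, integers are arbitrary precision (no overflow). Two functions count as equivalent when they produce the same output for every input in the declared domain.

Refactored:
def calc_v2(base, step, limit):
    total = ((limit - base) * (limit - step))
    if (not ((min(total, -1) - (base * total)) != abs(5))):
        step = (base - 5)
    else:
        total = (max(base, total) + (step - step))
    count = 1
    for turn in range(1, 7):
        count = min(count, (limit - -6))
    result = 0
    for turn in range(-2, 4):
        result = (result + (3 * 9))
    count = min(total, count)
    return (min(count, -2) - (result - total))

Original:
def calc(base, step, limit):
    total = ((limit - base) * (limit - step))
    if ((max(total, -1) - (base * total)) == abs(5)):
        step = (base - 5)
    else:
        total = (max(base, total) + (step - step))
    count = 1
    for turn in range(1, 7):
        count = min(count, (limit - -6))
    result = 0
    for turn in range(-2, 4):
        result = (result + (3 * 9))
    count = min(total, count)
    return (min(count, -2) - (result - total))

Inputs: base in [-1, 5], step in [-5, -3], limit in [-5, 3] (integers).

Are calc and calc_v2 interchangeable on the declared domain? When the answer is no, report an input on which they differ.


Evaluate both at base=1, step=-4, limit=-2.
calc: total = -6; ((max(total, -1) - (base * total)) == abs(5)) -> true; step = -4; count = 1; [turn=1]; count = 1; [turn=2]; count = 1; [turn=3]; count = 1; [turn=4]; count = 1; [turn=5]; count = 1; [turn=6]; count = 1; result = 0; [turn=-2]; result = 27; [turn=-1]; result = 54; [turn=0]; result = 81; [turn=1]; result = 108; [turn=2]; result = 135; [turn=3]; result = 162; count = -6; return -174
calc_v2: total = -6; (not ((min(total, -1) - (base * total)) != abs(5))) -> false; total = 1; count = 1; [turn=1]; count = 1; [turn=2]; count = 1; [turn=3]; count = 1; [turn=4]; count = 1; [turn=5]; count = 1; [turn=6]; count = 1; result = 0; [turn=-2]; result = 27; [turn=-1]; result = 54; [turn=0]; result = 81; [turn=1]; result = 108; [turn=2]; result = 135; [turn=3]; result = 162; count = 1; return -163
-174 and -163 differ, so these are not the same function on this domain.
verdict: not equivalent; witness: base=1, step=-4, limit=-2


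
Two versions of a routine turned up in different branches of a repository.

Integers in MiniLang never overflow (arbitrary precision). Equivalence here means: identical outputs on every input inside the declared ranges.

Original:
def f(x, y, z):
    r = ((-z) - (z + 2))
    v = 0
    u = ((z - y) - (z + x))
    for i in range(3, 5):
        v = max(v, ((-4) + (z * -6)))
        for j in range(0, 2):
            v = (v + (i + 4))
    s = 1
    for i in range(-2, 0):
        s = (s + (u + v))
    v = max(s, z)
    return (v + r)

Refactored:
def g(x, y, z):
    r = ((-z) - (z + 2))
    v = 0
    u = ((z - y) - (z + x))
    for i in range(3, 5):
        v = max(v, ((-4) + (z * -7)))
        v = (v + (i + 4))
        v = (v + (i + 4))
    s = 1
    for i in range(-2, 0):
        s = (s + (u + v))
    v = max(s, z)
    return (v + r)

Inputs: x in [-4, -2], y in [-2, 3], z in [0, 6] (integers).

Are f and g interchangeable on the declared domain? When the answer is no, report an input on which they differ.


The suspicious edit (`-6` became `-7`) never changes the result for any input inside the declared domain.
As a probe, take x=-4, y=1, z=4: f runs r=-10, then v=0, then u=3, then (i=3), then v=0, then (j=0), then v=7, then (j=1), then v=14, then (i=4), then v=14, then (j=0), then v=22, then (j=1), then v=30, then s=1, then (i=-2), then s=34, then (i=-1), then s=67, then v=67, then returns 57; g runs r=-10, then v=0, then u=3, then (i=3), then v=0, then v=7, then v=14, then (i=4), then v=14, then v=22, then v=30, then s=1, then (i=-2), then s=34, then (i=-1), then s=67, then v=67, then returns 57; both end at 57.
An exhaustive pass over the 126 declared inputs shows identical outputs.
verdict: equivalent


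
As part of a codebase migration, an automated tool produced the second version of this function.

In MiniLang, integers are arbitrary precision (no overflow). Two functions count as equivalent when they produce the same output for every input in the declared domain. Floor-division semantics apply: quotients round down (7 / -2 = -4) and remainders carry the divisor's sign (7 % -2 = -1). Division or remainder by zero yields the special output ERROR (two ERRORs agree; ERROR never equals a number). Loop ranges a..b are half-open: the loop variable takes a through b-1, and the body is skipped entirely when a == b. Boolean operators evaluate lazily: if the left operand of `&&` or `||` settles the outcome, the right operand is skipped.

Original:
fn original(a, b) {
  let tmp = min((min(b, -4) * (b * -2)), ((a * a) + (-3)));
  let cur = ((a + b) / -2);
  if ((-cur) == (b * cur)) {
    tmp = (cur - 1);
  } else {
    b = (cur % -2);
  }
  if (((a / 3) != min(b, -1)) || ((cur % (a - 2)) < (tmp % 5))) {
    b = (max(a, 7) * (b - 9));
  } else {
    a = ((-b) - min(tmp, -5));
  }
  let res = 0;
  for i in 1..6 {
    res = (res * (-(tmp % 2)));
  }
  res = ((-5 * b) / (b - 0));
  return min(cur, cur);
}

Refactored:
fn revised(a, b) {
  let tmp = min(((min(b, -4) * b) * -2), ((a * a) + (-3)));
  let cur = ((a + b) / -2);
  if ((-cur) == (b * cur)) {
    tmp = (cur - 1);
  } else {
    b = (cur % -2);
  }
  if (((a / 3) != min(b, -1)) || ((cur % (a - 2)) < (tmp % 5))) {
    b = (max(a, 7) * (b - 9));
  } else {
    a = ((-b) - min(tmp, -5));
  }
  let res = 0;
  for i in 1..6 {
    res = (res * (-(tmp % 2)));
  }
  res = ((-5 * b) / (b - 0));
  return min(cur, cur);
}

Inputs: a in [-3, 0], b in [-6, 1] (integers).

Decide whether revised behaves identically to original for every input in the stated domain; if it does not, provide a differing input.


Behavior is preserved: although same computation, different form, the outputs never diverge.
One worked example (a=-1, b=-4) — original: tmp becomes -32; next cur becomes 2; next ((-cur) == (b * cur)) evaluates to false; next b becomes 0; next (((a / 3) != min(b, -1)) || ((cur % (a - 2)) < (tmp % 5))) evaluates to true; next b becomes -63; next res becomes 0; next at i=1:; next res becomes 0; next at i=2:; next res becomes 0; next at i=3:; next res becomes 0; next at i=4:; next res becomes 0; next at i=5:; next res becomes 0; next res becomes -5; next final value 2; revised: tmp becomes -32; next cur becomes 2; next ((-cur) == (b * cur)) evaluates to false; next b becomes 0; next (((a / 3) != min(b, -1)) || ((cur % (a - 2)) < (tmp % 5))) evaluates to true; next b becomes -63; next res becomes 0; next at i=1:; next res becomes 0; next at i=2:; next res becomes 0; next at i=3:; next res becomes 0; next at i=4:; next res becomes 0; next at i=5:; next res becomes 0; next res becomes -5; next final value 2; agreement on 2.
Sweeping the whole domain (32 inputs) finds no disagreement.
verdict: equivalent


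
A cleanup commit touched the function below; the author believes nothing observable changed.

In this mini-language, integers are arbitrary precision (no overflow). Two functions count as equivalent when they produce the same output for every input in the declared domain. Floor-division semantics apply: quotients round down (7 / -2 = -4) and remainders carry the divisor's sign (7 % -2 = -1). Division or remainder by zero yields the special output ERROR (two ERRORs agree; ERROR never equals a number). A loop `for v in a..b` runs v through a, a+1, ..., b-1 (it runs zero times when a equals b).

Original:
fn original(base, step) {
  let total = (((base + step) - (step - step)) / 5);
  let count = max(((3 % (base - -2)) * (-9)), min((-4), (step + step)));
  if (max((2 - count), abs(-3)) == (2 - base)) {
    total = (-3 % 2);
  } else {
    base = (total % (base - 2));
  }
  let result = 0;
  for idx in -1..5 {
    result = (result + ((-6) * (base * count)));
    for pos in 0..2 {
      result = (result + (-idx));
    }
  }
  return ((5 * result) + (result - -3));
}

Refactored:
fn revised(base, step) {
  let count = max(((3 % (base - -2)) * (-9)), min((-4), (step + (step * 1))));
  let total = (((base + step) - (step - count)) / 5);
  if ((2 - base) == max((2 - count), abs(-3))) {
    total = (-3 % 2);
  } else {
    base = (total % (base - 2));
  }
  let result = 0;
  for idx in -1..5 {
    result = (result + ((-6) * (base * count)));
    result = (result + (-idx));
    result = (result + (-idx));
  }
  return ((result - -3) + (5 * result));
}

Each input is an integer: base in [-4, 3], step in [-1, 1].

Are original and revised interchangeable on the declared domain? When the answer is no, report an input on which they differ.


base=-4, step=-1 yields 1839 from original but 9615 from revised.
verdict: not equivalent; witness: base=-4, step=-1


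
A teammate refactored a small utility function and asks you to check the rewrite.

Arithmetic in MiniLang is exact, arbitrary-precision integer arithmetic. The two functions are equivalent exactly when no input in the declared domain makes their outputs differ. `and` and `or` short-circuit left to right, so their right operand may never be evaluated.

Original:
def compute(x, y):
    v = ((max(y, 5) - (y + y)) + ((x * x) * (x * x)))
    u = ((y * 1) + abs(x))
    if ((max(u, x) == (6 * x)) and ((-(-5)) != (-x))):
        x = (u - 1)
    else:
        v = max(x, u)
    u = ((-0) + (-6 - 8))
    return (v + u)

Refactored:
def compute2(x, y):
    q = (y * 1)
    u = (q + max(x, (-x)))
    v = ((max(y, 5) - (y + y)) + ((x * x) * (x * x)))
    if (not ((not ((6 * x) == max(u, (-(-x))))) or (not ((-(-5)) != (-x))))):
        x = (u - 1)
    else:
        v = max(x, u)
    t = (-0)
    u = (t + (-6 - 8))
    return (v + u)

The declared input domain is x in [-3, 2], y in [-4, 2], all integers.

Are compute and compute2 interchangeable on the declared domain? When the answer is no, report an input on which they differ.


Although local variable names differ, and statement counts differ, and min/max/abs usage differs, and boolean connective usage differs, 42/42 inputs agree.
verdict: equivalent


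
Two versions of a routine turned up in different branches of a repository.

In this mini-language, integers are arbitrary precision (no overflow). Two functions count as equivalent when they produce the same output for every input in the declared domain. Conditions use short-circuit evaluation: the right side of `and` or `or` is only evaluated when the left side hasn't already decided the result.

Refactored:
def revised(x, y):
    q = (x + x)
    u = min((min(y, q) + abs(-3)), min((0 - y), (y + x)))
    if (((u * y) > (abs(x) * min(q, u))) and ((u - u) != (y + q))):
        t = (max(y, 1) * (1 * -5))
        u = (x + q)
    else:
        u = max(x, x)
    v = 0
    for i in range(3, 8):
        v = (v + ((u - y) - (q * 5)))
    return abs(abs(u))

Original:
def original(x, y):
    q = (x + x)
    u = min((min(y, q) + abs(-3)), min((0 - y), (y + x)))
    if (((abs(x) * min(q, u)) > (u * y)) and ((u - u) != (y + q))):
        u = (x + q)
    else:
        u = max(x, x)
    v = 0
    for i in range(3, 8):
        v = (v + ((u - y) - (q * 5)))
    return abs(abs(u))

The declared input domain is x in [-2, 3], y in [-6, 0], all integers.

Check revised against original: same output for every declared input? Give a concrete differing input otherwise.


Not equivalent: x=-2, y=-6 separates them (2 vs 6).
original: q becomes -4; next u becomes -8; next (((abs(x) * min(q, u)) > (u * y)) and ((u - u) != (y + q))) evaluates to false; next u becomes -2; next v becomes 0; next at i=3:; next v becomes 24; next at i=4:; next v becomes 48; next at i=5:; next v becomes 72; next at i=6:; next v becomes 96; next at i=7:; next v becomes 120; next final value 2
revised: q becomes -4; next u becomes -8; next (((u * y) > (abs(x) * min(q, u))) and ((u - u) != (y + q))) evaluates to true; next t becomes -5; next u becomes -6; next v becomes 0; next at i=3:; next v becomes 20; next at i=4:; next v becomes 40; next at i=5:; next v becomes 60; next at i=6:; next v becomes 80; next at i=7:; next v becomes 100; next final value 6
verdict: not equivalent; witness: x=-2, y=-6


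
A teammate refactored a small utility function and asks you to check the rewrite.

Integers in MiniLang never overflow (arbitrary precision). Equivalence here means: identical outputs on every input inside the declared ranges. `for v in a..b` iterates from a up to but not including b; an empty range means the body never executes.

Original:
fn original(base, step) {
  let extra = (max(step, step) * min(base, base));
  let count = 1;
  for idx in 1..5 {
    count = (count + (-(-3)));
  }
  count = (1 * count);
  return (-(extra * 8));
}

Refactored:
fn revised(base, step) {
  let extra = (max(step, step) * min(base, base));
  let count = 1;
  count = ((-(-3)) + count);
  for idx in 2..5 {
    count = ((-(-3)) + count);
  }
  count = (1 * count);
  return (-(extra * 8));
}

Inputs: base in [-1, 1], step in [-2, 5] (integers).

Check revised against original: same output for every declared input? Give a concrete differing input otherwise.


Changes here: loop structure differs, plus statement counts differ, plus arithmetic usage differs, plus constant usage differs; the full 24-point sweep finds no disagreement.
verdict: equivalent


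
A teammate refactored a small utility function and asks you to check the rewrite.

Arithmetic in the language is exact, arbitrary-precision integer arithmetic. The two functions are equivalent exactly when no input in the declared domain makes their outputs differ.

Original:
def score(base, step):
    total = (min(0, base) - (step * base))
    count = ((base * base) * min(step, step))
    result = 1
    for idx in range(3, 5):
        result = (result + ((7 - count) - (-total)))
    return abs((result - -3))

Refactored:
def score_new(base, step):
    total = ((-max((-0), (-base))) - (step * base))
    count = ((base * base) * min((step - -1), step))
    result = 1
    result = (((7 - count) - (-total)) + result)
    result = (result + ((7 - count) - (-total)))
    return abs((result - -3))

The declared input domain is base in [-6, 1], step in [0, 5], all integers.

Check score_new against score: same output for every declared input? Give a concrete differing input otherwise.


Equivalent. The suspicious edit (`0` became `-1`) never changes the result for any input inside the declared domain.
Sweeping the whole domain (48 inputs) finds no disagreement.
Tracing base=-5, step=3: score: total becomes 10; next count becomes 75; next result becomes 1; next at idx=3:; next result becomes -57; next at idx=4:; next result becomes -115; next final value 112 | score_new: total becomes 10; next count becomes 75; next result becomes 1; next result becomes -57; next result becomes -115; next final value 112 — matching result 112.
verdict: equivalent


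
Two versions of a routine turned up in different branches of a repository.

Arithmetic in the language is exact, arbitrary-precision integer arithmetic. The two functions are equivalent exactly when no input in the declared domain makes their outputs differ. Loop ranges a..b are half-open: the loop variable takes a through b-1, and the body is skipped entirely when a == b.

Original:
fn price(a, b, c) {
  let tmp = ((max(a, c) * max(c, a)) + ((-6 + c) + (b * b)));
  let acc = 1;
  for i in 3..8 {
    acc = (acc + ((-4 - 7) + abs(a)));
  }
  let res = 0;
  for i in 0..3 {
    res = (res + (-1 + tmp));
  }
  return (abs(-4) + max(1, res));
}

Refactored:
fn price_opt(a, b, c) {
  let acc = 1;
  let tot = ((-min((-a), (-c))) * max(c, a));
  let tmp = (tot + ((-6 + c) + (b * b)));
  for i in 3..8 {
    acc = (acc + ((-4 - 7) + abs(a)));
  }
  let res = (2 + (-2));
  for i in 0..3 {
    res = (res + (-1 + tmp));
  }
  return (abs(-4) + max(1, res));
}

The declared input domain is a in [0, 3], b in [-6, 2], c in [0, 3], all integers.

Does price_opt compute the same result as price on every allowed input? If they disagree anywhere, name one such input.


The two versions differ — the changes include arithmetic usage differs; also statement counts differ; also constant usage differs; also local variable names differ; also min/max/abs usage differs.
As a probe, take a=1, b=1, c=0: price runs tmp=-4, then acc=1, then (i=3), then acc=-9, then (i=4), then acc=-19, then (i=5), then acc=-29, then (i=6), then acc=-39, then (i=7), then acc=-49, then res=0, then (i=0), then res=-5, then (i=1), then res=-10, then (i=2), then res=-15, then returns 5; price_opt runs acc=1, then tot=1, then tmp=-4, then (i=3), then acc=-9, then (i=4), then acc=-19, then (i=5), then acc=-29, then (i=6), then acc=-39, then (i=7), then acc=-49, then res=0, then (i=0), then res=-5, then (i=1), then res=-10, then (i=2), then res=-15, then returns 5; both end at 5.
Sweeping the whole domain (144 inputs) finds no disagreement.
verdict: equivalent


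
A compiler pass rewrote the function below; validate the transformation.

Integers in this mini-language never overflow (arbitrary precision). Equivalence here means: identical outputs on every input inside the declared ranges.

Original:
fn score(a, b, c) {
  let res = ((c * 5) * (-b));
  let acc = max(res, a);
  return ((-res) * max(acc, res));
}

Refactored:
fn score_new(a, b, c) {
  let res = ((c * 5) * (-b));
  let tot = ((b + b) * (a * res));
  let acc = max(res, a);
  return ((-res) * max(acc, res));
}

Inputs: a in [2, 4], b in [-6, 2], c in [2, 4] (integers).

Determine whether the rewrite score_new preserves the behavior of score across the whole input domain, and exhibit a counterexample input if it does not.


Behavior is preserved: although statement counts differ, arithmetic usage differs, local variable names differ, the outputs never diverge.
Spot check at a=4, b=-4, c=3 — score: res becomes 60; next acc becomes 60; next final value -3600. score_new: res becomes 60; next tot becomes -1920; next acc becomes 60; next final value -3600. Both give -3600.
Sweeping the whole domain (81 inputs) finds no disagreement.
verdict: equivalent


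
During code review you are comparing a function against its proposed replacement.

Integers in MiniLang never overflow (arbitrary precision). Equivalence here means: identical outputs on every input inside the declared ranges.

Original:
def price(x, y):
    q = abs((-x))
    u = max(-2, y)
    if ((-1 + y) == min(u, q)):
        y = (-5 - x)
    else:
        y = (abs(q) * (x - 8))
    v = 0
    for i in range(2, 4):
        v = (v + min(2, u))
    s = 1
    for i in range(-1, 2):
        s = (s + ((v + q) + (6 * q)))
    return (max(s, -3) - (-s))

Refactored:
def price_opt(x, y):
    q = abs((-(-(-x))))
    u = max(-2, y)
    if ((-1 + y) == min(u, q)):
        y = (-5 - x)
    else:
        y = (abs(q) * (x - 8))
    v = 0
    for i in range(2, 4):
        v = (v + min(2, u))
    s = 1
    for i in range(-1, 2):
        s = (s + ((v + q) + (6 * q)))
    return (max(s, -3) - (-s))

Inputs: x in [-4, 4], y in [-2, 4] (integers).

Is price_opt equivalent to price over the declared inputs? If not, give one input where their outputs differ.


The two are interchangeable: same computation, different form, and every declared input agrees.
As a probe, take x=-1, y=3: price runs q=1, then u=3, then ((-1 + y) == min(u, q)) is false, then y=-9, then v=0, then (i=2), then v=2, then (i=3), then v=4, then s=1, then (i=-1), then s=12, then (i=0), then s=23, then (i=1), then s=34, then returns 68; price_opt runs q=1, then u=3, then ((-1 + y) == min(u, q)) is false, then y=-9, then v=0, then (i=2), then v=2, then (i=3), then v=4, then s=1, then (i=-1), then s=12, then (i=0), then s=23, then (i=1), then s=34, then returns 68; both end at 68.
Across all 63 domain points the two functions coincide.
verdict: equivalent


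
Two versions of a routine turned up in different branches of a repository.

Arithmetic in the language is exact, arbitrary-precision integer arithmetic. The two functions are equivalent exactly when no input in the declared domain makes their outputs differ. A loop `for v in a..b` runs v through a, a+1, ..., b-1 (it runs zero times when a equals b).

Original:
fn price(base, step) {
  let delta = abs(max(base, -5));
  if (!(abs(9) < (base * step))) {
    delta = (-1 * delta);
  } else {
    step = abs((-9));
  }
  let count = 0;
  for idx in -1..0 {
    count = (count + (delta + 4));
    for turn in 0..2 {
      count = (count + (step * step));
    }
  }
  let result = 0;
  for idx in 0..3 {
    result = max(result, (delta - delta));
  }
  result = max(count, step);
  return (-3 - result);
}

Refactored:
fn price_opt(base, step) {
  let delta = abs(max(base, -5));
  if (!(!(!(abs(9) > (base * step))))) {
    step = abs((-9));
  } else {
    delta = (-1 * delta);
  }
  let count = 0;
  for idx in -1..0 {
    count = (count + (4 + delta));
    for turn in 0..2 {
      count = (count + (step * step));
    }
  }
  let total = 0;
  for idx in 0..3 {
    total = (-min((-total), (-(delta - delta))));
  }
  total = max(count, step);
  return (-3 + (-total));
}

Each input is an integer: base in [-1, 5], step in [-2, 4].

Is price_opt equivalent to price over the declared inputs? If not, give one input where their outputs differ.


At base=3, step=3: price gives -22, price_opt gives -172.
verdict: not equivalent; witness: base=3, step=3


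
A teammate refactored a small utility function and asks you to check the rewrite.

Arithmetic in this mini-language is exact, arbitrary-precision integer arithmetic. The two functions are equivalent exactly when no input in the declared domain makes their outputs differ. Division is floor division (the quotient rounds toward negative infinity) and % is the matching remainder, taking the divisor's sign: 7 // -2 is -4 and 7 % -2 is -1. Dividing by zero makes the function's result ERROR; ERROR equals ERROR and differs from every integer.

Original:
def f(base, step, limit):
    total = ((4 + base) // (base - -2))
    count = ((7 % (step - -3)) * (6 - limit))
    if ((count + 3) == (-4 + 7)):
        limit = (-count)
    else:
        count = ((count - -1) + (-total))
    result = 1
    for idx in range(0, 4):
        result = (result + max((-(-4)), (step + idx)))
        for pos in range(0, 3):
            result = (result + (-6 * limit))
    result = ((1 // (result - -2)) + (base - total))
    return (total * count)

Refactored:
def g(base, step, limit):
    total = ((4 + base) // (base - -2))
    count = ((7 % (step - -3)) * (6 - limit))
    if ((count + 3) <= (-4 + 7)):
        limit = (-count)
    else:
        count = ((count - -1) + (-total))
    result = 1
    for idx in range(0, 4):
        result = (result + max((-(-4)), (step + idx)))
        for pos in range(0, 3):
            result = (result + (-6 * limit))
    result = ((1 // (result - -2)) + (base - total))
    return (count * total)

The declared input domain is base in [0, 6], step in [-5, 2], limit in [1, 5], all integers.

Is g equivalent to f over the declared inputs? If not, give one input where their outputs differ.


Input base=0, step=-5, limit=1: -12 from f versus -10 from g.
verdict: not equivalent; witness: base=0, step=-5, limit=1


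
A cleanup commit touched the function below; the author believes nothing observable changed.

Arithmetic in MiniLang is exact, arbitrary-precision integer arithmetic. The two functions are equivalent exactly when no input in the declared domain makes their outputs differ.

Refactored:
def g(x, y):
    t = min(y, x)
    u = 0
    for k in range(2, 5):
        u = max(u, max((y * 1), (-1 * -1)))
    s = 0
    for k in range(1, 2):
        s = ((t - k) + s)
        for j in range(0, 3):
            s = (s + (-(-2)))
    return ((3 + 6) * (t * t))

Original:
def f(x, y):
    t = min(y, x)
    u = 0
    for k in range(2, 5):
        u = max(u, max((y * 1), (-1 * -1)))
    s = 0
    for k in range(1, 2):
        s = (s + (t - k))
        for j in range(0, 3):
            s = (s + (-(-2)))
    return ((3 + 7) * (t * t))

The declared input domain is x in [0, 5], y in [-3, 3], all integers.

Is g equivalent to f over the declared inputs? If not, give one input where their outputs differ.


Input x=0, y=-3: 90 from f versus 81 from g.
verdict: not equivalent; witness: x=0, y=-3


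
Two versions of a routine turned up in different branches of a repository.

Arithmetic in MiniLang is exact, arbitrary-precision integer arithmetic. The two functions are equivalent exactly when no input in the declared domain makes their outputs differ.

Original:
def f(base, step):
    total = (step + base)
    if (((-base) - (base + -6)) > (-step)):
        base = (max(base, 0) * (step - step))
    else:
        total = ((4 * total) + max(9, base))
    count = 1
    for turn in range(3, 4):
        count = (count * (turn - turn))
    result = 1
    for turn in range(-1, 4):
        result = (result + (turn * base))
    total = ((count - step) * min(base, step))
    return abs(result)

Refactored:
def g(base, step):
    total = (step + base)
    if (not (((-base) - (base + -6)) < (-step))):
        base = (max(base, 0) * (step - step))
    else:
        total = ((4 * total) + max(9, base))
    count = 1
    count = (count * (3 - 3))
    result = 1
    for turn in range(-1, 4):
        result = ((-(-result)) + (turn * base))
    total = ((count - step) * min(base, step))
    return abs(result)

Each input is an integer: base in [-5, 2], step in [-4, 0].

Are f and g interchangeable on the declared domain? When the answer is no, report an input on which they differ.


Not equivalent: base=1, step=-4 separates them (6 vs 1).
f: total becomes -3; next (((-base) - (base + -6)) > (-step)) evaluates to false; next total becomes -3; next count becomes 1; next at turn=3:; next count becomes 0; next result becomes 1; next at turn=-1:; next result becomes 0; next at turn=0:; next result becomes 0; next at turn=1:; next result becomes 1; next at turn=2:; next result becomes 3; next at turn=3:; next result becomes 6; next total becomes -16; next final value 6
g: total becomes -3; next (not (((-base) - (base + -6)) < (-step))) evaluates to true; next base becomes 0; next count becomes 1; next count becomes 0; next result becomes 1; next at turn=-1:; next result becomes 1; next at turn=0:; next result becomes 1; next at turn=1:; next result becomes 1; next at turn=2:; next result becomes 1; next at turn=3:; next result becomes 1; next total becomes -16; next final value 1
verdict: not equivalent; witness: base=1, step=-4


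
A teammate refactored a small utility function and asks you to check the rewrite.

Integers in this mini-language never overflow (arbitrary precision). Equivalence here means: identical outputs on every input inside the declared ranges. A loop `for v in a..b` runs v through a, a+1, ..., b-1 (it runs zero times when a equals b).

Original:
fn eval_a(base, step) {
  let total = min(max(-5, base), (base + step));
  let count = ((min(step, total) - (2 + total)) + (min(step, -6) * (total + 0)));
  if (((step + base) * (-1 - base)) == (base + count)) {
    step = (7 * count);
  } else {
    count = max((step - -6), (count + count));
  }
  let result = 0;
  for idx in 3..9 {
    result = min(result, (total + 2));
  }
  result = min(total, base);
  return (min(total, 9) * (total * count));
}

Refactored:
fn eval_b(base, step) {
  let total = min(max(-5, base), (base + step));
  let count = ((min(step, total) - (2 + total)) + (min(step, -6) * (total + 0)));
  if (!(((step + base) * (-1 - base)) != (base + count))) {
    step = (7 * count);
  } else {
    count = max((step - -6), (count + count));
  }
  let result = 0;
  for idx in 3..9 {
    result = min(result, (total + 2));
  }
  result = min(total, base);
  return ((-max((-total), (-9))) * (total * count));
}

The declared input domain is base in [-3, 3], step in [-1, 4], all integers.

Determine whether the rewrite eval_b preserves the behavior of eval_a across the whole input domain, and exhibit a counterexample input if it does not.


The two are interchangeable: comparison usage differs, boolean connective usage differs, min/max/abs usage differs, and every declared input agrees.
Tracing base=2, step=4: eval_a: total becomes 2; next count becomes -14; next (((step + base) * (-1 - base)) == (base + count)) evaluates to false; next count becomes 10; next result becomes 0; next at idx=3:; next result becomes 0; next at idx=4:; next result becomes 0; next at idx=5:; next result becomes 0; next at idx=6:; next result becomes 0; next at idx=7:; next result becomes 0; next at idx=8:; next result becomes 0; next result becomes 2; next final value 40 | eval_b: total becomes 2; next count becomes -14; next (!(((step + base) * (-1 - base)) != (base + count))) evaluates to false; next count becomes 10; next result becomes 0; next at idx=3:; next result becomes 0; next at idx=4:; next result becomes 0; next at idx=5:; next result becomes 0; next at idx=6:; next result becomes 0; next at idx=7:; next result becomes 0; next at idx=8:; next result becomes 0; next result becomes 2; next final value 40 — matching result 40.
Every one of the 42 inputs gives matching results.
verdict: equivalent


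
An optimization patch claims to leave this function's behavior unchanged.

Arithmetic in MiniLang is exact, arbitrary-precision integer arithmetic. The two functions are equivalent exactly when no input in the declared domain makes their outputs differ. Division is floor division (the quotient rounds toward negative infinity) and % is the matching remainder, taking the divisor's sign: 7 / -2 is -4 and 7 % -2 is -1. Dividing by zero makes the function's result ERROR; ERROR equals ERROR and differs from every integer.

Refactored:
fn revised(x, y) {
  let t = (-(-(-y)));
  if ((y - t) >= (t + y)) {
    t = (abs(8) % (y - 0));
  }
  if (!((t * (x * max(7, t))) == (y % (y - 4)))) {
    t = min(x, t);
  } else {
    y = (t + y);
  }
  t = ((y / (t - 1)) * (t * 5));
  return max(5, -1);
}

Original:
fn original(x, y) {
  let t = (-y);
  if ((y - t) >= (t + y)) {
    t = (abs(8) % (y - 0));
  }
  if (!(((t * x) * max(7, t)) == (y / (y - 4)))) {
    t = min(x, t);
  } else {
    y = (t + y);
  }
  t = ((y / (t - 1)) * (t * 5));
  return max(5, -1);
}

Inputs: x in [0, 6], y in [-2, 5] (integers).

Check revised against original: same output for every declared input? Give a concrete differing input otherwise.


x=0, y=-1 yields ERROR from original but 5 from revised.
verdict: not equivalent; witness: x=0, y=-1


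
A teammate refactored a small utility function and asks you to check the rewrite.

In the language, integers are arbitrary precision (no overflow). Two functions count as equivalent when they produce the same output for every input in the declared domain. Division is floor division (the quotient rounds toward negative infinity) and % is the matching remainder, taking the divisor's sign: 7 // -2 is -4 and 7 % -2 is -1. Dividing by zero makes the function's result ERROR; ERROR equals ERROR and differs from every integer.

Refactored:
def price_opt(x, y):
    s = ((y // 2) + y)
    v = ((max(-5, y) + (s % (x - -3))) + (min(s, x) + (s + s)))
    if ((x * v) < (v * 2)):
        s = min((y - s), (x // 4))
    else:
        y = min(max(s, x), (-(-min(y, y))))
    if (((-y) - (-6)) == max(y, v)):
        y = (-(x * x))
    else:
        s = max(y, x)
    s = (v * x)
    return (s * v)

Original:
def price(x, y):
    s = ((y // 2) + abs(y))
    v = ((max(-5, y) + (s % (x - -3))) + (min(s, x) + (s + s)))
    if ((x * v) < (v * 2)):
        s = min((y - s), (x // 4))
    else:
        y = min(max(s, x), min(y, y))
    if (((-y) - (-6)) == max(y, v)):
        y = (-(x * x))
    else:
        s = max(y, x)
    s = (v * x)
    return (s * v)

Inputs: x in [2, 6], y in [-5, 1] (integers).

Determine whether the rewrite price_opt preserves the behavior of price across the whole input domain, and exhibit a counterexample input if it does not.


Consider the input x=2, y=-5.
price: s = 2; v = 3; ((x * v) < (v * 2)) -> false; y = -5; (((-y) - (-6)) == max(y, v)) -> false; s = 2; s = 6; return 18
price_opt: s = -8; v = -27; ((x * v) < (v * 2)) -> false; y = -5; (((-y) - (-6)) == max(y, v)) -> false; s = 2; s = -54; return 1458
18 and 1458 differ, so these are not the same function on this domain.
verdict: not equivalent; witness: x=2, y=-5


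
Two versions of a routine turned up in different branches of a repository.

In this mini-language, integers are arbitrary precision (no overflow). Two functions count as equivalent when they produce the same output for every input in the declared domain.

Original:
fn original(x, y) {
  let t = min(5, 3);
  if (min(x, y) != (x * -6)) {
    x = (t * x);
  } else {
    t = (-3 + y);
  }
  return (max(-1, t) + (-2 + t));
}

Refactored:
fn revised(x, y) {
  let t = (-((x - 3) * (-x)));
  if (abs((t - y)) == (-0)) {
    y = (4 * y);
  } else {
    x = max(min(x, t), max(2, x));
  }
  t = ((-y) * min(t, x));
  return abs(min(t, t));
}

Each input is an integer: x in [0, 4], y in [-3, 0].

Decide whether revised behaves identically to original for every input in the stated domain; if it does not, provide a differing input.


Take x=0, y=-3.
original: t=3, then (min(x, y) != (x * -6)) is true, then x=0, then returns 4
revised: t=0, then (abs((t - y)) == (-0)) is false, then x=2, then t=0, then returns 0
4 vs 0 — the two versions disagree here.
verdict: not equivalent; witness: x=0, y=-3
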